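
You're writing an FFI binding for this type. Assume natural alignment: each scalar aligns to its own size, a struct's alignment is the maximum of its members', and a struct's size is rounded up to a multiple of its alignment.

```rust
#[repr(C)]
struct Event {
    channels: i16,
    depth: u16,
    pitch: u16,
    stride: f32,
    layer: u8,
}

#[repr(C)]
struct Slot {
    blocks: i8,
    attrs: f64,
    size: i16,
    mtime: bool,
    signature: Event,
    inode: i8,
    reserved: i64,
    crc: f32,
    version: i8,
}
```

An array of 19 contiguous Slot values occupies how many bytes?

Event: 0..2  channels  (2B, 2-aligned); 2..4  depth  (2B, 2-aligned); 4..6  pitch  (2B, 2-aligned); 6..8  -- padding (2B); 8..12  stride  (4B, 4-aligned); 12..13  layer  (1B, 1-aligned); 13..16  -- tail padding (3B); sizeof = 16, alignof = 4
0..1  blocks  (1B, 1-aligned)
1..8  -- padding (7B)
8..16  attrs  (8B, 8-aligned)
16..18  size  (2B, 2-aligned)
18..19  mtime  (1B, 1-aligned)
19..20  -- padding (1B)
20..36  signature  (16B, 4-aligned)
36..37  inode  (1B, 1-aligned)
37..40  -- padding (3B)
40..48  reserved  (8B, 8-aligned)
48..52  crc  (4B, 4-aligned)
52..53  version  (1B, 1-aligned)
53..56  -- tail padding (3B)
sizeof = 56, alignof = 8
array of 19: 19 × 56 = 1064

1064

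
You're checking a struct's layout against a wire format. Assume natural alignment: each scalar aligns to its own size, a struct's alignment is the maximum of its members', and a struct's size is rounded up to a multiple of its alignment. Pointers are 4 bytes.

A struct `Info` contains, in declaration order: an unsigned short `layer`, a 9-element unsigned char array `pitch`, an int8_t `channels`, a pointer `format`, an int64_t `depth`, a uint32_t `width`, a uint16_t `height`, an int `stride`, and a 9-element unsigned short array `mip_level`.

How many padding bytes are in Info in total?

4

layer at 0 (size 2, align 2) → ends 2
pitch at 2 (size 9, align 1) → ends 11
channels at 11 (size 1, align 1) → ends 12
format at 12 (size 4, align 4) → ends 16
depth at 16 (size 8, align 8) → ends 24
width at 24 (size 4, align 4) → ends 28
height at 28 (size 2, align 2) → ends 30
pad 2 to align 4 for stride
stride at 32 (size 4, align 4) → ends 36
mip_level at 36 (size 18, align 2) → ends 54
tail pad 2 to reach multiple of 8
total 56 bytes, alignment 8
data bytes 52, size 56 → padding 4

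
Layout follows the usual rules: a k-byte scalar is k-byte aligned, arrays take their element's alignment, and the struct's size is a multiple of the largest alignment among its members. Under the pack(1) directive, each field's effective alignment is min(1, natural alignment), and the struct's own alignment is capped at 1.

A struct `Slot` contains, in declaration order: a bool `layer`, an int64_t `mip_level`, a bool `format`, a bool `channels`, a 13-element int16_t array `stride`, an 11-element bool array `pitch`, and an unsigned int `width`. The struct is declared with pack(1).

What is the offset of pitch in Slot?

0..1  layer  (1B, 1-aligned)
1..9  mip_level  (8B, 1-aligned)
9..10  format  (1B, 1-aligned)
10..11  channels  (1B, 1-aligned)
11..37  stride  (26B, 1-aligned)
37..48  pitch  (11B, 1-aligned)

37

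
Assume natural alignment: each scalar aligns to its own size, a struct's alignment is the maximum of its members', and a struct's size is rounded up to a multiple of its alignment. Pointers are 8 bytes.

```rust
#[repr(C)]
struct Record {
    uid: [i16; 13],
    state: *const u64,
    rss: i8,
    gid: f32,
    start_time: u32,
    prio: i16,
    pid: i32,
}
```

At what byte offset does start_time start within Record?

48

@0: uid [26B, align 2] → 26
+6 pad (align 8)
@32: state [8B, align 8] → 40
@40: rss [1B, align 1] → 41
+3 pad (align 4)
@44: gid [4B, align 4] → 48
@48: start_time [4B, align 4] → 52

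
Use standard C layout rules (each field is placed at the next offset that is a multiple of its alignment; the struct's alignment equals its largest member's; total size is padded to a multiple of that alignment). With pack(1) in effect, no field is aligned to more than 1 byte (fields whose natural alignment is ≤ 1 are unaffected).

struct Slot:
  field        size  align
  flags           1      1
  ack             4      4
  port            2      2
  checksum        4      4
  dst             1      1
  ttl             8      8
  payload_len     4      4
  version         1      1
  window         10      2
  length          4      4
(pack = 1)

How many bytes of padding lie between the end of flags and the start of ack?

0

flags at 0 (size 1, align 1) → ends 1
ack at 1 (size 4, align 1) → ends 5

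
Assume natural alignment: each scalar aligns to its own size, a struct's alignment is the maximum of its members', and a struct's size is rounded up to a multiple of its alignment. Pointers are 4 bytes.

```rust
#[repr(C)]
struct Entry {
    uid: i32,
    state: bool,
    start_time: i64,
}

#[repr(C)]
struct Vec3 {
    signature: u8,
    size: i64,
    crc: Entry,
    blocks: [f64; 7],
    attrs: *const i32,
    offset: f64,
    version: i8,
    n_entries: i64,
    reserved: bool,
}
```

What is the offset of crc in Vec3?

Entry: @0: uid [4B, align 4] → 4; @4: state [1B, align 1] → 5; +3 pad (align 8); @8: start_time [8B, align 8] → 16; size 16, align 8
@0: signature [1B, align 1] → 1
+7 pad (align 8)
@8: size [8B, align 8] → 16
@16: crc [16B, align 8] → 32

16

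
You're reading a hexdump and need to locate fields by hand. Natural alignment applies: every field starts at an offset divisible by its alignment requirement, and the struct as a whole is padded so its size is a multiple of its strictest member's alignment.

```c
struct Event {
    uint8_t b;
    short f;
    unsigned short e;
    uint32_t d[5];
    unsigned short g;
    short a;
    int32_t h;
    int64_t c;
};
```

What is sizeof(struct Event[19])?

912

@0: b [1B, align 1] → 1
+1 pad (align 2)
@2: f [2B, align 2] → 4
@4: e [2B, align 2] → 6
+2 pad (align 4)
@8: d [20B, align 4] → 28
@28: g [2B, align 2] → 30
@30: a [2B, align 2] → 32
@32: h [4B, align 4] → 36
+4 pad (align 8)
@40: c [8B, align 8] → 48
size 48, align 8
array of 19: 19 × 48 = 912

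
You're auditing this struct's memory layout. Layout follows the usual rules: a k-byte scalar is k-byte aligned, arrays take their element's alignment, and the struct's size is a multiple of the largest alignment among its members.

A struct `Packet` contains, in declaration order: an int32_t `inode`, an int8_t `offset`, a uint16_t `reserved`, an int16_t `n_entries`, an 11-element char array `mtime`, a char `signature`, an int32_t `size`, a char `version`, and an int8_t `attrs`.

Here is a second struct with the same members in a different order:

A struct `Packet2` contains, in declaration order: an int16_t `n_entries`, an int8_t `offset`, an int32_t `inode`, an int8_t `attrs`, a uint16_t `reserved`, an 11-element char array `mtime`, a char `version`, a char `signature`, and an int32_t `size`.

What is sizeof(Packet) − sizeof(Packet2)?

@0: inode [4B, align 4] → 4
@4: offset [1B, align 1] → 5
+1 pad (align 2)
@6: reserved [2B, align 2] → 8
@8: n_entries [2B, align 2] → 10
@10: mtime [11B, align 1] → 21
@21: signature [1B, align 1] → 22
+2 pad (align 4)
@24: size [4B, align 4] → 28
@28: version [1B, align 1] → 29
@29: attrs [1B, align 1] → 30
+2 tail pad (align 4)
size 32, align 4
— Packet2 —
@0: n_entries [2B, align 2] → 2
@2: offset [1B, align 1] → 3
+1 pad (align 4)
@4: inode [4B, align 4] → 8
@8: attrs [1B, align 1] → 9
+1 pad (align 2)
@10: reserved [2B, align 2] → 12
@12: mtime [11B, align 1] → 23
@23: version [1B, align 1] → 24
@24: signature [1B, align 1] → 25
+3 pad (align 4)
@28: size [4B, align 4] → 32
size 32, align 4
32 − 32 = 0

0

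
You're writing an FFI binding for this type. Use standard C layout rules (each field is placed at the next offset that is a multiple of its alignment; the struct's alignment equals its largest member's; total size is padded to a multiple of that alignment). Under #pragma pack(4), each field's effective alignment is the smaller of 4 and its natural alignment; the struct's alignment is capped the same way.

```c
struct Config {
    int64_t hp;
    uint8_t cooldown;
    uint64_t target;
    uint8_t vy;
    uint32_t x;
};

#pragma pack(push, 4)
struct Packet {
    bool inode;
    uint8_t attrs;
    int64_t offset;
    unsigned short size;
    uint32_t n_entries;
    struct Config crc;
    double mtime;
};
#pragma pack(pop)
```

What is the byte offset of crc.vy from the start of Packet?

44

Config: hp at 0 (size 8, align 8) → ends 8; cooldown at 8 (size 1, align 1) → ends 9; pad 7 to align 8 for target; target at 16 (size 8, align 8) → ends 24; vy at 24 (size 1, align 1) → ends 25; pad 3 to align 4 for x; x at 28 (size 4, align 4) → ends 32; total 32 bytes, alignment 8
inode at 0 (size 1, align 1) → ends 1
attrs at 1 (size 1, align 1) → ends 2
pad 2 to align 4 for offset
offset at 4 (size 8, align 4) → ends 12
size at 12 (size 2, align 2) → ends 14
pad 2 to align 4 for n_entries
n_entries at 16 (size 4, align 4) → ends 20
crc at 20 (size 32, align 4) → ends 52
within Config: vy at 24
20 + 24 = 44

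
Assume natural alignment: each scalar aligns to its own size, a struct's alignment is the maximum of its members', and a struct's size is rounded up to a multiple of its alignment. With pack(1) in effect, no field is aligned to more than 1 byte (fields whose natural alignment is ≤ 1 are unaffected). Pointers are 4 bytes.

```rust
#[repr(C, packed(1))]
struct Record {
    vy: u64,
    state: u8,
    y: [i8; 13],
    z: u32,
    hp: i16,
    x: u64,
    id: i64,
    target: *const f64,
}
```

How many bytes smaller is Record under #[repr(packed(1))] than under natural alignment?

8

natural layout:
  vy at 0 (size 8, align 8) → ends 8
  state at 8 (size 1, align 1) → ends 9
  y at 9 (size 13, align 1) → ends 22
  pad 2 to align 4 for z
  z at 24 (size 4, align 4) → ends 28
  hp at 28 (size 2, align 2) → ends 30
  pad 2 to align 8 for x
  x at 32 (size 8, align 8) → ends 40
  id at 40 (size 8, align 8) → ends 48
  target at 48 (size 4, align 4) → ends 52
  tail pad 4 to reach multiple of 8
  total 56 bytes, alignment 8
packed(1) layout:
  vy at 0 (size 8, align 1) → ends 8
  state at 8 (size 1, align 1) → ends 9
  y at 9 (size 13, align 1) → ends 22
  z at 22 (size 4, align 1) → ends 26
  hp at 26 (size 2, align 1) → ends 28
  x at 28 (size 8, align 1) → ends 36
  id at 36 (size 8, align 1) → ends 44
  target at 44 (size 4, align 1) → ends 48
  total 48 bytes, alignment 1
56 − 48 = 8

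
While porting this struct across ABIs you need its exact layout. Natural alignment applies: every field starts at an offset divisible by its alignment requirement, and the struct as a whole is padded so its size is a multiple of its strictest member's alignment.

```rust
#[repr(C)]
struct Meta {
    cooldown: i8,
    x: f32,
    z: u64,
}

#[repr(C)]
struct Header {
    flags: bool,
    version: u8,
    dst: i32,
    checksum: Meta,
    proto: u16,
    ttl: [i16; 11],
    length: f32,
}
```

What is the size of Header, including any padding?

56

Meta: 0..1  cooldown  (1B, 1-aligned); 1..4  -- padding (3B); 4..8  x  (4B, 4-aligned); 8..16  z  (8B, 8-aligned); sizeof = 16, alignof = 8
0..1  flags  (1B, 1-aligned)
1..2  version  (1B, 1-aligned)
2..4  -- padding (2B)
4..8  dst  (4B, 4-aligned)
8..24  checksum  (16B, 8-aligned)
24..26  proto  (2B, 2-aligned)
26..48  ttl  (22B, 2-aligned)
48..52  length  (4B, 4-aligned)
52..56  -- tail padding (4B)
sizeof = 56, alignof = 8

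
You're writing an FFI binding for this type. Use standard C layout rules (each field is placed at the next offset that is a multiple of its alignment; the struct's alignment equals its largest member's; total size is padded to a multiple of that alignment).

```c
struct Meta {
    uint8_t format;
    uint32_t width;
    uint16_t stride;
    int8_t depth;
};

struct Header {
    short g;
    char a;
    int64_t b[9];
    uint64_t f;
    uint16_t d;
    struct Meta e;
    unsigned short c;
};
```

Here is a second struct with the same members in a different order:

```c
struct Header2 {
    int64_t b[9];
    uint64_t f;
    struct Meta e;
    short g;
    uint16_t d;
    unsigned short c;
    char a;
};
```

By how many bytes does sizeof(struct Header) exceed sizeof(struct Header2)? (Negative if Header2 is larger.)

8

Meta: @0: format [1B, align 1] → 1; +3 pad (align 4); @4: width [4B, align 4] → 8; @8: stride [2B, align 2] → 10; @10: depth [1B, align 1] → 11; +1 tail pad (align 4); size 12, align 4
@0: g [2B, align 2] → 2
@2: a [1B, align 1] → 3
+5 pad (align 8)
@8: b [72B, align 8] → 80
@80: f [8B, align 8] → 88
@88: d [2B, align 2] → 90
+2 pad (align 4)
@92: e [12B, align 4] → 104
@104: c [2B, align 2] → 106
+6 tail pad (align 8)
size 112, align 8
— Header2 —
@0: b [72B, align 8] → 72
@72: f [8B, align 8] → 80
@80: e [12B, align 4] → 92
@92: g [2B, align 2] → 94
@94: d [2B, align 2] → 96
@96: c [2B, align 2] → 98
@98: a [1B, align 1] → 99
+5 tail pad (align 8)
size 104, align 8
112 − 104 = 8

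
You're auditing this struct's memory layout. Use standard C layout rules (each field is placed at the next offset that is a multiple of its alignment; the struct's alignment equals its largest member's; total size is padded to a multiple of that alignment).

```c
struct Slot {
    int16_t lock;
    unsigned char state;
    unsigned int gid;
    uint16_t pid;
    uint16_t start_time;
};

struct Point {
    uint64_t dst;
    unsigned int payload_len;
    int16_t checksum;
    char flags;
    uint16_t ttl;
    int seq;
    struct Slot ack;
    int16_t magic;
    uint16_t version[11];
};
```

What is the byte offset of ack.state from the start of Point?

26

Slot: lock at 0 (size 2, align 2) → ends 2; state at 2 (size 1, align 1) → ends 3; pad 1 to align 4 for gid; gid at 4 (size 4, align 4) → ends 8; pid at 8 (size 2, align 2) → ends 10; start_time at 10 (size 2, align 2) → ends 12; total 12 bytes, alignment 4
dst at 0 (size 8, align 8) → ends 8
payload_len at 8 (size 4, align 4) → ends 12
checksum at 12 (size 2, align 2) → ends 14
flags at 14 (size 1, align 1) → ends 15
pad 1 to align 2 for ttl
ttl at 16 (size 2, align 2) → ends 18
pad 2 to align 4 for seq
seq at 20 (size 4, align 4) → ends 24
ack at 24 (size 12, align 4) → ends 36
within Slot: state at 2
24 + 2 = 26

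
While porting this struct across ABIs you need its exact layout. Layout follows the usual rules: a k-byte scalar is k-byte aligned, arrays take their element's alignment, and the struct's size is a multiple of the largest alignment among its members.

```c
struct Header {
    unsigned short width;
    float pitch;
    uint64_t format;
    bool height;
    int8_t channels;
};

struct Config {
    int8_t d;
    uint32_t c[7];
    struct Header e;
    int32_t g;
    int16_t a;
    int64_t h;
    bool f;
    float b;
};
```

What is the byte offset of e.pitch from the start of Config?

36

Header: @0: width [2B, align 2] → 2; +2 pad (align 4); @4: pitch [4B, align 4] → 8; @8: format [8B, align 8] → 16; @16: height [1B, align 1] → 17; @17: channels [1B, align 1] → 18; +6 tail pad (align 8); size 24, align 8
@0: d [1B, align 1] → 1
+3 pad (align 4)
@4: c [28B, align 4] → 32
@32: e [24B, align 8] → 56
within Header: pitch at 4
32 + 4 = 36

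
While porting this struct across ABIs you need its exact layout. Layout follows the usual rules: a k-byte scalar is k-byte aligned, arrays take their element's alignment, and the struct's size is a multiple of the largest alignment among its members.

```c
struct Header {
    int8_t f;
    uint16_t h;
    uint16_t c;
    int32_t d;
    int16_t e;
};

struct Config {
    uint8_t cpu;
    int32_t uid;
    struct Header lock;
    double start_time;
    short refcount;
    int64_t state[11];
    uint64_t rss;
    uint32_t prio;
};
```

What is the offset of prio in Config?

Header: f at 0 (size 1, align 1) → ends 1; pad 1 to align 2 for h; h at 2 (size 2, align 2) → ends 4; c at 4 (size 2, align 2) → ends 6; pad 2 to align 4 for d; d at 8 (size 4, align 4) → ends 12; e at 12 (size 2, align 2) → ends 14; tail pad 2 to reach multiple of 4; total 16 bytes, alignment 4
cpu at 0 (size 1, align 1) → ends 1
pad 3 to align 4 for uid
uid at 4 (size 4, align 4) → ends 8
lock at 8 (size 16, align 4) → ends 24
start_time at 24 (size 8, align 8) → ends 32
refcount at 32 (size 2, align 2) → ends 34
pad 6 to align 8 for state
state at 40 (size 88, align 8) → ends 128
rss at 128 (size 8, align 8) → ends 136
prio at 136 (size 4, align 4) → ends 140

136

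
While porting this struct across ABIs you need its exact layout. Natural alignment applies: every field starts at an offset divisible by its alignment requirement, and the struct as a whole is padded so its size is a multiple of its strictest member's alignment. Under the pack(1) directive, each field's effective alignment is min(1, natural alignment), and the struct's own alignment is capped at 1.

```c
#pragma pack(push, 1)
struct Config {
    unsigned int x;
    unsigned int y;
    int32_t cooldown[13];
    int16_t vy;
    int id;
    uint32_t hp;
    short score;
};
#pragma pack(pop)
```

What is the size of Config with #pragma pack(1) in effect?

72

@0: x [4B, align 1] → 4
@4: y [4B, align 1] → 8
@8: cooldown [52B, align 1] → 60
@60: vy [2B, align 1] → 62
@62: id [4B, align 1] → 66
@66: hp [4B, align 1] → 70
@70: score [2B, align 1] → 72
size 72, align 1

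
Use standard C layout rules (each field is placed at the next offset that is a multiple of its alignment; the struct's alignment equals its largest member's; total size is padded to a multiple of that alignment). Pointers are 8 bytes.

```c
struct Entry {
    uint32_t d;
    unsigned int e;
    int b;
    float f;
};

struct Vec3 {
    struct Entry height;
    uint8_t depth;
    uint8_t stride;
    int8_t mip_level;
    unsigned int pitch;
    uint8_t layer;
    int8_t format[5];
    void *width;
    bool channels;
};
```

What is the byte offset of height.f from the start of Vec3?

12

Entry: d at 0 (size 4, align 4) → ends 4; e at 4 (size 4, align 4) → ends 8; b at 8 (size 4, align 4) → ends 12; f at 12 (size 4, align 4) → ends 16; total 16 bytes, alignment 4
height at 0 (size 16, align 4) → ends 16
within Entry: f at 12
0 + 12 = 12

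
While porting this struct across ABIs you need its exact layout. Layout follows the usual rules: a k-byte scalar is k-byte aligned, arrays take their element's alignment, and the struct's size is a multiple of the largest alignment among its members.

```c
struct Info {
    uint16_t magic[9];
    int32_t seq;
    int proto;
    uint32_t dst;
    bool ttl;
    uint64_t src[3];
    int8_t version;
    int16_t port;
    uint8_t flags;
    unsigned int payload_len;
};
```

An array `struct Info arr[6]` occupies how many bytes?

480

@0: magic [18B, align 2] → 18
+2 pad (align 4)
@20: seq [4B, align 4] → 24
@24: proto [4B, align 4] → 28
@28: dst [4B, align 4] → 32
@32: ttl [1B, align 1] → 33
+7 pad (align 8)
@40: src [24B, align 8] → 64
@64: version [1B, align 1] → 65
+1 pad (align 2)
@66: port [2B, align 2] → 68
@68: flags [1B, align 1] → 69
+3 pad (align 4)
@72: payload_len [4B, align 4] → 76
+4 tail pad (align 8)
size 80, align 8
array of 6: 6 × 80 = 480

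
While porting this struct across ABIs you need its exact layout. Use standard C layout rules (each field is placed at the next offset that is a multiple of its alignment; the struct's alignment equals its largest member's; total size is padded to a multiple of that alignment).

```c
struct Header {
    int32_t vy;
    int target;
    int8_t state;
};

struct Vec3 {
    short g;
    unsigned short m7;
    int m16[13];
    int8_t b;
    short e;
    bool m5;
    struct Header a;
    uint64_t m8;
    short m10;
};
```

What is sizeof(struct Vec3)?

Header: 0..4  vy  (4B, 4-aligned); 4..8  target  (4B, 4-aligned); 8..9  state  (1B, 1-aligned); 9..12  -- tail padding (3B); sizeof = 12, alignof = 4
0..2  g  (2B, 2-aligned)
2..4  m7  (2B, 2-aligned)
4..56  m16  (52B, 4-aligned)
56..57  b  (1B, 1-aligned)
57..58  -- padding (1B)
58..60  e  (2B, 2-aligned)
60..61  m5  (1B, 1-aligned)
61..64  -- padding (3B)
64..76  a  (12B, 4-aligned)
76..80  -- padding (4B)
80..88  m8  (8B, 8-aligned)
88..90  m10  (2B, 2-aligned)
90..96  -- tail padding (6B)
sizeof = 96, alignof = 8

96 bytes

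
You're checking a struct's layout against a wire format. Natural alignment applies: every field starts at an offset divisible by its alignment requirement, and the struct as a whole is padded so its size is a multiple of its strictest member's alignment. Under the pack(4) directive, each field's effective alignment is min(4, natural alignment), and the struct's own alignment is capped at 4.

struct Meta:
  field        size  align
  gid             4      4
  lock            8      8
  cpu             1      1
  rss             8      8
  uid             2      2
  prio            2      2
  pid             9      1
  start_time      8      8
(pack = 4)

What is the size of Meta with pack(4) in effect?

gid at 0 (size 4, align 4) → ends 4
lock at 4 (size 8, align 4) → ends 12
cpu at 12 (size 1, align 1) → ends 13
pad 3 to align 4 for rss
rss at 16 (size 8, align 4) → ends 24
uid at 24 (size 2, align 2) → ends 26
prio at 26 (size 2, align 2) → ends 28
pid at 28 (size 9, align 1) → ends 37
pad 3 to align 4 for start_time
start_time at 40 (size 8, align 4) → ends 48
total 48 bytes, alignment 4

48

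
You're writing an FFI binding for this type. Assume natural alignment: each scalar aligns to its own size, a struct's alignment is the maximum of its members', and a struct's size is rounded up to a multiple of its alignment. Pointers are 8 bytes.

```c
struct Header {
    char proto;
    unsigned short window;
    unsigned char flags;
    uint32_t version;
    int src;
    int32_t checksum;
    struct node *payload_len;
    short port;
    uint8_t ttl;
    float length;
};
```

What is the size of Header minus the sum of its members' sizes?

9

@0: proto [1B, align 1] → 1
+1 pad (align 2)
@2: window [2B, align 2] → 4
@4: flags [1B, align 1] → 5
+3 pad (align 4)
@8: version [4B, align 4] → 12
@12: src [4B, align 4] → 16
@16: checksum [4B, align 4] → 20
+4 pad (align 8)
@24: payload_len [8B, align 8] → 32
@32: port [2B, align 2] → 34
@34: ttl [1B, align 1] → 35
+1 pad (align 4)
@36: length [4B, align 4] → 40
size 40, align 8
data bytes 31, size 40 → padding 9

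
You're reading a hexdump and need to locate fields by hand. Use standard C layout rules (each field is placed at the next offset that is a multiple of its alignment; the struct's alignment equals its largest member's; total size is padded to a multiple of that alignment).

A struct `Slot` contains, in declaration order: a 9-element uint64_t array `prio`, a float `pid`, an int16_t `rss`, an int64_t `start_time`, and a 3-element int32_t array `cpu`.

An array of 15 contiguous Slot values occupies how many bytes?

prio at 0 (size 72, align 8) → ends 72
pid at 72 (size 4, align 4) → ends 76
rss at 76 (size 2, align 2) → ends 78
pad 2 to align 8 for start_time
start_time at 80 (size 8, align 8) → ends 88
cpu at 88 (size 12, align 4) → ends 100
tail pad 4 to reach multiple of 8
total 104 bytes, alignment 8
array of 15: 15 × 104 = 1560

1560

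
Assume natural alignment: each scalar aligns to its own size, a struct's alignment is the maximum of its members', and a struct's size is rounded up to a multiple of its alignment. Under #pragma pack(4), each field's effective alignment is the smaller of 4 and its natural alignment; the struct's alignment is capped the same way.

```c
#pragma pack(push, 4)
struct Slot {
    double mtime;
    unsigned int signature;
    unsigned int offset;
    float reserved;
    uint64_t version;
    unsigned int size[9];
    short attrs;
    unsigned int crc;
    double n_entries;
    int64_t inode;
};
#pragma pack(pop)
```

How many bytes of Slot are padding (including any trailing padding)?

2

@0: mtime [8B, align 4] → 8
@8: signature [4B, align 4] → 12
@12: offset [4B, align 4] → 16
@16: reserved [4B, align 4] → 20
@20: version [8B, align 4] → 28
@28: size [36B, align 4] → 64
@64: attrs [2B, align 2] → 66
+2 pad (align 4)
@68: crc [4B, align 4] → 72
@72: n_entries [8B, align 4] → 80
@80: inode [8B, align 4] → 88
size 88, align 4
data bytes 86, size 88 → padding 2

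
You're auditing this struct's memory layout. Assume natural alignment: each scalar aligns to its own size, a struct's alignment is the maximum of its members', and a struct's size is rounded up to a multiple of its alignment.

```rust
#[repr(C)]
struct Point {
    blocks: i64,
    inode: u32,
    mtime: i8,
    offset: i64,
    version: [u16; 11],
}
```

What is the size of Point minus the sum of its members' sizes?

5

0..8  blocks  (8B, 8-aligned)
8..12  inode  (4B, 4-aligned)
12..13  mtime  (1B, 1-aligned)
13..16  -- padding (3B)
16..24  offset  (8B, 8-aligned)
24..46  version  (22B, 2-aligned)
46..48  -- tail padding (2B)
sizeof = 48, alignof = 8
data bytes 43, size 48 → padding 5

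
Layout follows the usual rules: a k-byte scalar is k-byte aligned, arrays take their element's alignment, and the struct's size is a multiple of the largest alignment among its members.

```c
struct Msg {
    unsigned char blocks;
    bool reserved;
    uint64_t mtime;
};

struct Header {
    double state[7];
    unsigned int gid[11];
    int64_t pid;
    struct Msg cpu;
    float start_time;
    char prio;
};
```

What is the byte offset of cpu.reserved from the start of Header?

Msg: @0: blocks [1B, align 1] → 1; @1: reserved [1B, align 1] → 2; +6 pad (align 8); @8: mtime [8B, align 8] → 16; size 16, align 8
@0: state [56B, align 8] → 56
@56: gid [44B, align 4] → 100
+4 pad (align 8)
@104: pid [8B, align 8] → 112
@112: cpu [16B, align 8] → 128
within Msg: reserved at 1
112 + 1 = 113

113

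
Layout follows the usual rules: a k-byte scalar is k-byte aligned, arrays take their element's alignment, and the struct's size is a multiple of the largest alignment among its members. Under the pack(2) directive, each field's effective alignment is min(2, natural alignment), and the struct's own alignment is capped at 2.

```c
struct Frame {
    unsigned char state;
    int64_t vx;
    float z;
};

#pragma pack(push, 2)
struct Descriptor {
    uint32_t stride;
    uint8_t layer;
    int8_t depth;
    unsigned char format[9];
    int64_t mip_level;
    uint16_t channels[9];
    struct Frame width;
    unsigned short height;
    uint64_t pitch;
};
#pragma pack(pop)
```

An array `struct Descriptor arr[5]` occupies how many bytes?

Frame: state at 0 (size 1, align 1) → ends 1; pad 7 to align 8 for vx; vx at 8 (size 8, align 8) → ends 16; z at 16 (size 4, align 4) → ends 20; tail pad 4 to reach multiple of 8; total 24 bytes, alignment 8
stride at 0 (size 4, align 2) → ends 4
layer at 4 (size 1, align 1) → ends 5
depth at 5 (size 1, align 1) → ends 6
format at 6 (size 9, align 1) → ends 15
pad 1 to align 2 for mip_level
mip_level at 16 (size 8, align 2) → ends 24
channels at 24 (size 18, align 2) → ends 42
width at 42 (size 24, align 2) → ends 66
height at 66 (size 2, align 2) → ends 68
pitch at 68 (size 8, align 2) → ends 76
total 76 bytes, alignment 2
array of 5: 5 × 76 = 380

380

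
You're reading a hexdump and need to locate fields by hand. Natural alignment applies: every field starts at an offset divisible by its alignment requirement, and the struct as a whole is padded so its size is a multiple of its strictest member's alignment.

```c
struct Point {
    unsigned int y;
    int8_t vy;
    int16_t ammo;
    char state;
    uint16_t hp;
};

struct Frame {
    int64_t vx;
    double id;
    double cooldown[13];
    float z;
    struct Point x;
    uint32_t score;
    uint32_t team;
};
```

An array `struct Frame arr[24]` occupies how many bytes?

3456

Point: @0: y [4B, align 4] → 4; @4: vy [1B, align 1] → 5; +1 pad (align 2); @6: ammo [2B, align 2] → 8; @8: state [1B, align 1] → 9; +1 pad (align 2); @10: hp [2B, align 2] → 12; size 12, align 4
@0: vx [8B, align 8] → 8
@8: id [8B, align 8] → 16
@16: cooldown [104B, align 8] → 120
@120: z [4B, align 4] → 124
@124: x [12B, align 4] → 136
@136: score [4B, align 4] → 140
@140: team [4B, align 4] → 144
size 144, align 8
array of 24: 24 × 144 = 3456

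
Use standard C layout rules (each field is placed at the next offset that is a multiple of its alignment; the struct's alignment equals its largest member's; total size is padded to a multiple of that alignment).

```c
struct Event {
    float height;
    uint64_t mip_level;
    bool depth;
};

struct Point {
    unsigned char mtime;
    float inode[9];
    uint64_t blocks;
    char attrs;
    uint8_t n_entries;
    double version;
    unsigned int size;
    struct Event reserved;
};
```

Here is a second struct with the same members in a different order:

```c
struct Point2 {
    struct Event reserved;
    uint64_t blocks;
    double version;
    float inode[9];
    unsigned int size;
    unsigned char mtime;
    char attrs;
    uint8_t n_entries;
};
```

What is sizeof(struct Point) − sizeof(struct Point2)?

Event: @0: height [4B, align 4] → 4; +4 pad (align 8); @8: mip_level [8B, align 8] → 16; @16: depth [1B, align 1] → 17; +7 tail pad (align 8); size 24, align 8
@0: mtime [1B, align 1] → 1
+3 pad (align 4)
@4: inode [36B, align 4] → 40
@40: blocks [8B, align 8] → 48
@48: attrs [1B, align 1] → 49
@49: n_entries [1B, align 1] → 50
+6 pad (align 8)
@56: version [8B, align 8] → 64
@64: size [4B, align 4] → 68
+4 pad (align 8)
@72: reserved [24B, align 8] → 96
size 96, align 8
— Point2 —
@0: reserved [24B, align 8] → 24
@24: blocks [8B, align 8] → 32
@32: version [8B, align 8] → 40
@40: inode [36B, align 4] → 76
@76: size [4B, align 4] → 80
@80: mtime [1B, align 1] → 81
@81: attrs [1B, align 1] → 82
@82: n_entries [1B, align 1] → 83
+5 tail pad (align 8)
size 88, align 8
96 − 88 = 8

8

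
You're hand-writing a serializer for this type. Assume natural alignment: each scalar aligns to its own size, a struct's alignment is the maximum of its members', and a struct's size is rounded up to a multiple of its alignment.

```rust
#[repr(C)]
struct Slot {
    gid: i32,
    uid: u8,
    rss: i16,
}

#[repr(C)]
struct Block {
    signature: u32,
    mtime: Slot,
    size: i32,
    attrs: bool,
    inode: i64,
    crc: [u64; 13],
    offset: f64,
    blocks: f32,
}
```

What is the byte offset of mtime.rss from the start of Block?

10

Slot: @0: gid [4B, align 4] → 4; @4: uid [1B, align 1] → 5; +1 pad (align 2); @6: rss [2B, align 2] → 8; size 8, align 4
@0: signature [4B, align 4] → 4
@4: mtime [8B, align 4] → 12
within Slot: rss at 6
4 + 6 = 10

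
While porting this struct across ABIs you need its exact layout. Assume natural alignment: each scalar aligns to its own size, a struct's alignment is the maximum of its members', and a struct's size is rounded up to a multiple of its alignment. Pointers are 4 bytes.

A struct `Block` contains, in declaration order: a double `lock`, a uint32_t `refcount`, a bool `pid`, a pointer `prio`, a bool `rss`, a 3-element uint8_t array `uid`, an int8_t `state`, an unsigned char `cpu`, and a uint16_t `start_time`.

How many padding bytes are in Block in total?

7

lock at 0 (size 8, align 8) → ends 8
refcount at 8 (size 4, align 4) → ends 12
pid at 12 (size 1, align 1) → ends 13
pad 3 to align 4 for prio
prio at 16 (size 4, align 4) → ends 20
rss at 20 (size 1, align 1) → ends 21
uid at 21 (size 3, align 1) → ends 24
state at 24 (size 1, align 1) → ends 25
cpu at 25 (size 1, align 1) → ends 26
start_time at 26 (size 2, align 2) → ends 28
tail pad 4 to reach multiple of 8
total 32 bytes, alignment 8
data bytes 25, size 32 → padding 7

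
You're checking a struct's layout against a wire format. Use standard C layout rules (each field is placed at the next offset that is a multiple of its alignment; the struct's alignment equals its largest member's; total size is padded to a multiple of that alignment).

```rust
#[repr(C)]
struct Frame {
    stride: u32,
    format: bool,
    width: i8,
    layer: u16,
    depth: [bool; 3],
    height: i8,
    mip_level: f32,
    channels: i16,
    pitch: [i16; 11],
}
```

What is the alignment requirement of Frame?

member alignments: stride=4, format=1, width=1, layer=2, depth=1, height=1, mip_level=4, channels=2, pitch=2
max = 4

4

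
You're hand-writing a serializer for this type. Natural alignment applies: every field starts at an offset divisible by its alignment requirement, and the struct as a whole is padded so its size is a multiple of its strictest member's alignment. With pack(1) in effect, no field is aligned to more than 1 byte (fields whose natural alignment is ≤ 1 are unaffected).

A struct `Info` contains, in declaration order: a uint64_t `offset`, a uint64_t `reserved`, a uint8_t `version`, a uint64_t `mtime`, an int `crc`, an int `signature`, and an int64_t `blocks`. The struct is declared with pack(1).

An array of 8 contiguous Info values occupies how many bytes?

328

offset at 0 (size 8, align 1) → ends 8
reserved at 8 (size 8, align 1) → ends 16
version at 16 (size 1, align 1) → ends 17
mtime at 17 (size 8, align 1) → ends 25
crc at 25 (size 4, align 1) → ends 29
signature at 29 (size 4, align 1) → ends 33
blocks at 33 (size 8, align 1) → ends 41
total 41 bytes, alignment 1
array of 8: 8 × 41 = 328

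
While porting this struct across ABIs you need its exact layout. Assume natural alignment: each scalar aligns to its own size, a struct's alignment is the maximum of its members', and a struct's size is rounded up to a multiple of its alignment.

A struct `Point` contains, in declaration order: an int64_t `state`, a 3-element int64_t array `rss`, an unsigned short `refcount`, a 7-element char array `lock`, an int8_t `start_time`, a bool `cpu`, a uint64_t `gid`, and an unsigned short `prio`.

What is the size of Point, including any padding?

64 bytes

@0: state [8B, align 8] → 8
@8: rss [24B, align 8] → 32
@32: refcount [2B, align 2] → 34
@34: lock [7B, align 1] → 41
@41: start_time [1B, align 1] → 42
@42: cpu [1B, align 1] → 43
+5 pad (align 8)
@48: gid [8B, align 8] → 56
@56: prio [2B, align 2] → 58
+6 tail pad (align 8)
size 64, align 8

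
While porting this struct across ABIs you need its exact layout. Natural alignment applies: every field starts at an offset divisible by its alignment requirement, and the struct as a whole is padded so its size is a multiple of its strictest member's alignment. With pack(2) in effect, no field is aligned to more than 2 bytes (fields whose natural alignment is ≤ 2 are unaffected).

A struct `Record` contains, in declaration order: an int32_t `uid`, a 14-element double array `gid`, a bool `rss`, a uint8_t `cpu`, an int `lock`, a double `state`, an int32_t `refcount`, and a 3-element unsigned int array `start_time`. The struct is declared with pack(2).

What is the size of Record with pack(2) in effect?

146

@0: uid [4B, align 2] → 4
@4: gid [112B, align 2] → 116
@116: rss [1B, align 1] → 117
@117: cpu [1B, align 1] → 118
@118: lock [4B, align 2] → 122
@122: state [8B, align 2] → 130
@130: refcount [4B, align 2] → 134
@134: start_time [12B, align 2] → 146
size 146, align 2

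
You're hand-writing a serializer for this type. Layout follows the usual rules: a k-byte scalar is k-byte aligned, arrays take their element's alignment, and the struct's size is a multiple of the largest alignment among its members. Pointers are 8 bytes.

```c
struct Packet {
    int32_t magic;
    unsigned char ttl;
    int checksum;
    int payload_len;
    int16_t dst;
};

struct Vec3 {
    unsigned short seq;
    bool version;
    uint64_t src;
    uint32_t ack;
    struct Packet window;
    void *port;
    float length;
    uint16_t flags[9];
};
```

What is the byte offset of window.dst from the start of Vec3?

Packet: magic at 0 (size 4, align 4) → ends 4; ttl at 4 (size 1, align 1) → ends 5; pad 3 to align 4 for checksum; checksum at 8 (size 4, align 4) → ends 12; payload_len at 12 (size 4, align 4) → ends 16; dst at 16 (size 2, align 2) → ends 18; tail pad 2 to reach multiple of 4; total 20 bytes, alignment 4
seq at 0 (size 2, align 2) → ends 2
version at 2 (size 1, align 1) → ends 3
pad 5 to align 8 for src
src at 8 (size 8, align 8) → ends 16
ack at 16 (size 4, align 4) → ends 20
window at 20 (size 20, align 4) → ends 40
within Packet: dst at 16
20 + 16 = 36

36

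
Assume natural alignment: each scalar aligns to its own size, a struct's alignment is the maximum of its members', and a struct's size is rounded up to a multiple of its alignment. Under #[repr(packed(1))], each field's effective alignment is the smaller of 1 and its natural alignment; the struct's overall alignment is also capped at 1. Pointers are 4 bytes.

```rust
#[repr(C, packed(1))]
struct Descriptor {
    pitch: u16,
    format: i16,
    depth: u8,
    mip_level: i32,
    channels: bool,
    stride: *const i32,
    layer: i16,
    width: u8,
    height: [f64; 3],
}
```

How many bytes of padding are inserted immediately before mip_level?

0..2  pitch  (2B, 1-aligned)
2..4  format  (2B, 1-aligned)
4..5  depth  (1B, 1-aligned)
5..9  mip_level  (4B, 1-aligned)

0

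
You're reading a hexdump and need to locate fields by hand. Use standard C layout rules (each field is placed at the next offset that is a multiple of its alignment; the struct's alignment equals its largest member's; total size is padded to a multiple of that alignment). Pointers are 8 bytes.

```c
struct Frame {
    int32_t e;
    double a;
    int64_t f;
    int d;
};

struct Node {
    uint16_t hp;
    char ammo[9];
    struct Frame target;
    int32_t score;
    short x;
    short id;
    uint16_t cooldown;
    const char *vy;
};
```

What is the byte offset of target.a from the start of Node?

24

Frame: 0..4  e  (4B, 4-aligned); 4..8  -- padding (4B); 8..16  a  (8B, 8-aligned); 16..24  f  (8B, 8-aligned); 24..28  d  (4B, 4-aligned); 28..32  -- tail padding (4B); sizeof = 32, alignof = 8
0..2  hp  (2B, 2-aligned)
2..11  ammo  (9B, 1-aligned)
11..16  -- padding (5B)
16..48  target  (32B, 8-aligned)
within Frame: a at 8
16 + 8 = 24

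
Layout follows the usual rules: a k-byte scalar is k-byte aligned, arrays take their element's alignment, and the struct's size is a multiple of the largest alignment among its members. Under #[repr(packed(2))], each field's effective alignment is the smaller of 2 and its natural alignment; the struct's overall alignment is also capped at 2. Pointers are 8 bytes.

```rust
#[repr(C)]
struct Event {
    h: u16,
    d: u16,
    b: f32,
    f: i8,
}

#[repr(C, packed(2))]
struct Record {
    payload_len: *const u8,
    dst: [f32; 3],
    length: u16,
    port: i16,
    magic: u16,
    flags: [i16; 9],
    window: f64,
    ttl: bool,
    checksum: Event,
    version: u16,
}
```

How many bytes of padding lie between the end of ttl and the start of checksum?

Event: h at 0 (size 2, align 2) → ends 2; d at 2 (size 2, align 2) → ends 4; b at 4 (size 4, align 4) → ends 8; f at 8 (size 1, align 1) → ends 9; tail pad 3 to reach multiple of 4; total 12 bytes, alignment 4
payload_len at 0 (size 8, align 2) → ends 8
dst at 8 (size 12, align 2) → ends 20
length at 20 (size 2, align 2) → ends 22
port at 22 (size 2, align 2) → ends 24
magic at 24 (size 2, align 2) → ends 26
flags at 26 (size 18, align 2) → ends 44
window at 44 (size 8, align 2) → ends 52
ttl at 52 (size 1, align 1) → ends 53
pad 1 to align 2 for checksum
checksum at 54 (size 12, align 2) → ends 66

1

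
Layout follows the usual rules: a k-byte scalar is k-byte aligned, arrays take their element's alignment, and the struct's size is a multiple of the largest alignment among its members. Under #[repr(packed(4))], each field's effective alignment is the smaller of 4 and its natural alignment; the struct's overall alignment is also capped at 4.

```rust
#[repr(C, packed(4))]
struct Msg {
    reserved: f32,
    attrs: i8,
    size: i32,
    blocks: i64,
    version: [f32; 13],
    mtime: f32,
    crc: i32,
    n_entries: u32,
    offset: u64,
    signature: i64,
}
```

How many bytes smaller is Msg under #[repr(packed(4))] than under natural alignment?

4

natural layout:
  reserved at 0 (size 4, align 4) → ends 4
  attrs at 4 (size 1, align 1) → ends 5
  pad 3 to align 4 for size
  size at 8 (size 4, align 4) → ends 12
  pad 4 to align 8 for blocks
  blocks at 16 (size 8, align 8) → ends 24
  version at 24 (size 52, align 4) → ends 76
  mtime at 76 (size 4, align 4) → ends 80
  crc at 80 (size 4, align 4) → ends 84
  n_entries at 84 (size 4, align 4) → ends 88
  offset at 88 (size 8, align 8) → ends 96
  signature at 96 (size 8, align 8) → ends 104
  total 104 bytes, alignment 8
packed(4) layout:
  reserved at 0 (size 4, align 4) → ends 4
  attrs at 4 (size 1, align 1) → ends 5
  pad 3 to align 4 for size
  size at 8 (size 4, align 4) → ends 12
  blocks at 12 (size 8, align 4) → ends 20
  version at 20 (size 52, align 4) → ends 72
  mtime at 72 (size 4, align 4) → ends 76
  crc at 76 (size 4, align 4) → ends 80
  n_entries at 80 (size 4, align 4) → ends 84
  offset at 84 (size 8, align 4) → ends 92
  signature at 92 (size 8, align 4) → ends 100
  total 100 bytes, alignment 4
104 − 100 = 4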